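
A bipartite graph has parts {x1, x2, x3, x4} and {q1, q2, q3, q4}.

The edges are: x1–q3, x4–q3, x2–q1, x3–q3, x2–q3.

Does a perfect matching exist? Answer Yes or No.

No

The set {x1, x3, x4} has only 1 neighbour ({q3}), so by Hall's theorem at most 2 of the 4 left vertices can be matched.
Hence no matching covers every left vertex.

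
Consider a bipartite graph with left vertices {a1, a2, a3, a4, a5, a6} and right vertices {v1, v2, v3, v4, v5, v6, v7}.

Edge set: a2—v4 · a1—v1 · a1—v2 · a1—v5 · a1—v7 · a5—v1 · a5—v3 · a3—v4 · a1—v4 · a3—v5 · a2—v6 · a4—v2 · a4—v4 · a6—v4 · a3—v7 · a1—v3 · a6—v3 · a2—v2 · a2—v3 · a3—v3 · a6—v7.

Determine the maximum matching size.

One maximum matching: a1–v3, a2–v6, a3–v4, a4–v2, a5–v1, a6–v7.
This saturates every left vertex, so 6 is the maximum.

6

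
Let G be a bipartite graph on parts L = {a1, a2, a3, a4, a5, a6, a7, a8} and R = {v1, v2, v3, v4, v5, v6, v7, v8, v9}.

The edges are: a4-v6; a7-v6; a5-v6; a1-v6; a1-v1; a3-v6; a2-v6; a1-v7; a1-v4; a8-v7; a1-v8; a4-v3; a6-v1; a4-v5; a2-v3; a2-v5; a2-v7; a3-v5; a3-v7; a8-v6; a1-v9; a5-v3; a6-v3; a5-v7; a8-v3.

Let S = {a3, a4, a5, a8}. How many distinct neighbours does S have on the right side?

4

The union of neighbours of {a3, a4, a5, a8} is {v3, v5, v6, v7}, which has 4 elements.
Since |N(S)| = 4 ≥ |S| = 4, Hall's condition holds for this subset.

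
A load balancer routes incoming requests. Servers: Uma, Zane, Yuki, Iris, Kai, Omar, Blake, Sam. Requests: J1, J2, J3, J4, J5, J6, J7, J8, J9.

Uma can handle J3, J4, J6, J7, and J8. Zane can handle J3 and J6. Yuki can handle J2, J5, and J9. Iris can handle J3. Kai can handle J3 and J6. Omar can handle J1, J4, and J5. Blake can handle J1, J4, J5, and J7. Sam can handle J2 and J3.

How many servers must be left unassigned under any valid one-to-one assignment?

1

A valid assignment of size 7: Uma-J8, Zane-J6, Yuki-J9, Iris-J3, Omar-J5, Blake-J7, Sam-J2.
The set {Zane, Iris, Kai} has only 2 neighbours ({J3, J6}), so by Hall's theorem at most 7 of the 8 servers can be matched.
That matches 7 of the 8, leaving 1 unmatched; no matching can do better.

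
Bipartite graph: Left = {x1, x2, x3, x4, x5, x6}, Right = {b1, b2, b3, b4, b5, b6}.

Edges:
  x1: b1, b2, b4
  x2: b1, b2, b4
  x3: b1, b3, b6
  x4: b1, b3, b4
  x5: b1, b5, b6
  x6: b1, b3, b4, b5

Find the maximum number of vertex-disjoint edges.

One maximum matching: x1-b1, x2-b2, x3-b6, x4-b4, x5-b5, x6-b3.
All 6 left vertices are matched, so no larger matching exists.

6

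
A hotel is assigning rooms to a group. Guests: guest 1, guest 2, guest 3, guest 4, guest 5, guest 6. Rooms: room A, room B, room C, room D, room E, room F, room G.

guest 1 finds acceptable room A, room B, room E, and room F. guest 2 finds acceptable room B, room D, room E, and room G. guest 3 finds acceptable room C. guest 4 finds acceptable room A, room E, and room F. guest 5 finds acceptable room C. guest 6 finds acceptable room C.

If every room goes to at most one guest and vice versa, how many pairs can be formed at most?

For example, pair guest 1-room E, guest 2-room G, guest 3-room C, guest 4-room F.
The set {guest 3, guest 5, guest 6} has only 1 neighbour ({room C}), so by Hall's theorem at most 4 of the 6 guests can be matched.

4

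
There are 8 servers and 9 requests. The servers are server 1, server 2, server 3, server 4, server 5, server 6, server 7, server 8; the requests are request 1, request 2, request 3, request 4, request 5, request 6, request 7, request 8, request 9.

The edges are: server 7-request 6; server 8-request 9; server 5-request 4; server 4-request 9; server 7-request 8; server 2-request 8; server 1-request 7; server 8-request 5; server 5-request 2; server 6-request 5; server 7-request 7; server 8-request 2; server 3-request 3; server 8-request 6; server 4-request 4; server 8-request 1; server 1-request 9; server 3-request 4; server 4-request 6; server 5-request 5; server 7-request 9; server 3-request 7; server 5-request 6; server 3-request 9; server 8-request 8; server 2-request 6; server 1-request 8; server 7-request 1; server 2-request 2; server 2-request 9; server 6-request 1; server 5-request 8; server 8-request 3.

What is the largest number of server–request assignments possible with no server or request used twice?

8

For example, pair server 1-request 8, server 2-request 2, server 3-request 7, server 4-request 4, server 5-request 5, server 6-request 1, server 7-request 6, server 8-request 9.
This saturates every server, so 8 is the maximum.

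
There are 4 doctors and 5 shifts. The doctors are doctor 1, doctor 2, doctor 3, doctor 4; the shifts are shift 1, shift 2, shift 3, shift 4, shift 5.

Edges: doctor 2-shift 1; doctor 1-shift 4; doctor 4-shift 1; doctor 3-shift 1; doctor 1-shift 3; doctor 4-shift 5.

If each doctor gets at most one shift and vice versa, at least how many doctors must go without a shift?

One maximum matching: doctor 1→shift 3, doctor 2→shift 1, doctor 4→shift 5.
The set {doctor 2, doctor 3} has only 1 neighbour ({shift 1}), so by Hall's theorem at most 3 of the 4 doctors can be matched.
That matches 3 of the 4, leaving 1 unmatched; no matching can do better.

1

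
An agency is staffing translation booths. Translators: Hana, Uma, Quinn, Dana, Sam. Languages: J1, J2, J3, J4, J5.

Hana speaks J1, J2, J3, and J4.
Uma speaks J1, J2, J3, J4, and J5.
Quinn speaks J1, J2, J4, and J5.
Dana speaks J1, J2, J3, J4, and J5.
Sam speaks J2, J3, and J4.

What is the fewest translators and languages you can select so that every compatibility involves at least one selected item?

{Hana, Uma, Quinn, Dana, Sam} is a vertex cover of size 5: every edge has an endpoint in this set.
No smaller cover exists because Hana–J1, Uma–J2, Quinn–J4, Dana–J5, Sam–J3 is a matching of size 5, and a cover must include an endpoint of each of these disjoint edges (König's theorem).

5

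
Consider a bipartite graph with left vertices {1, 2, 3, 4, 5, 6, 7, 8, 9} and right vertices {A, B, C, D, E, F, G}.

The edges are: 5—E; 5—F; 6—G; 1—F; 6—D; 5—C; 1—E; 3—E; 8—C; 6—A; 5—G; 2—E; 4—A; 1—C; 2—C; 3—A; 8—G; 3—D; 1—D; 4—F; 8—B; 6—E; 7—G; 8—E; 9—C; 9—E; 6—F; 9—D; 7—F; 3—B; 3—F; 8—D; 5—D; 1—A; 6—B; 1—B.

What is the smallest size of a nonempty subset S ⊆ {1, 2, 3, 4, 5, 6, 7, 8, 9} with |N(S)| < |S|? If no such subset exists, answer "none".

8

Take S = {1, 2, 3, 4, 5, 6, 7, 8}. Its neighbourhood is {A, B, C, D, E, F, G}, so |N(S)| = 7 < |S| = 8.
Every subset of size less than 8 has at least as many neighbours as members, so 8 is the minimum.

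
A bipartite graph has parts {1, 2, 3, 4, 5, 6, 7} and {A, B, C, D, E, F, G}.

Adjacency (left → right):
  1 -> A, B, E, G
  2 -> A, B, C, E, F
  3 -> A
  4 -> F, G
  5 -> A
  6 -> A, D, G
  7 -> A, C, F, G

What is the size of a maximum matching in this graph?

6

For example, pair 1→B, 2→E, 3→A, 4→G, 6→D, 7→F.
The set {3, 5} has only 1 neighbour ({A}), so by Hall's theorem at most 6 of the 7 left vertices can be matched.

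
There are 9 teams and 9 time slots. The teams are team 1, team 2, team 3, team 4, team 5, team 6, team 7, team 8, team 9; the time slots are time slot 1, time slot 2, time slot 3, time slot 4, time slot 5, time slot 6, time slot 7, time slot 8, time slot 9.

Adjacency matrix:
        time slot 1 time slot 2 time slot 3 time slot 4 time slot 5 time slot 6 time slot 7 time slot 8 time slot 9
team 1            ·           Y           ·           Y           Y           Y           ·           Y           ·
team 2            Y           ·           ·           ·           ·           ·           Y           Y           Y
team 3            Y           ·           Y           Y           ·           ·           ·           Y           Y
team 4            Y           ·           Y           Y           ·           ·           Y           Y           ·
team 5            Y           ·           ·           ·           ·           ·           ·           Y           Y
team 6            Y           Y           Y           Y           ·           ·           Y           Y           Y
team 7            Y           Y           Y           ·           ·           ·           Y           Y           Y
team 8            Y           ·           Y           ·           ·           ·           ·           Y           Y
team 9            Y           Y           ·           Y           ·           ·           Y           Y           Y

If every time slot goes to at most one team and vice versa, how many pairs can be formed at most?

8

One maximum matching: team 1-time slot 5, team 2-time slot 9, team 3-time slot 8, team 4-time slot 4, team 5-time slot 1, team 6-time slot 2, team 7-time slot 7, team 8-time slot 3.
The set {team 2, team 3, team 4, team 5, team 6, team 7, team 8, team 9} has only 7 neighbours ({time slot 1, time slot 2, time slot 3, time slot 4, time slot 7, time slot 8, time slot 9}), so by Hall's theorem at most 8 of the 9 teams can be matched.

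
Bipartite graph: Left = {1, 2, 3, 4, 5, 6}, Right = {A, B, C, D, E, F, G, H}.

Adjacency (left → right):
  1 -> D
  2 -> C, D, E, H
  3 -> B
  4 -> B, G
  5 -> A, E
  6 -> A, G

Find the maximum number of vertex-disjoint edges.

6

One maximum matching: 1–D, 2–C, 3–B, 4–G, 5–E, 6–A.
All 6 left vertices are matched, so no larger matching exists.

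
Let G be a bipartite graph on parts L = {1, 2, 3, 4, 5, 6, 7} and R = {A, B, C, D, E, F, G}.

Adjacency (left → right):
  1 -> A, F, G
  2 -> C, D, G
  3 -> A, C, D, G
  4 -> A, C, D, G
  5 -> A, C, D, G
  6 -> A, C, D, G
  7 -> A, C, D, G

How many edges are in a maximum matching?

One maximum matching: 1-F, 2-D, 3-A, 4-C, 5-G.
The set {2, 3, 4, 5, 6, 7} has only 4 neighbours ({A, C, D, G}), so by Hall's theorem at most 5 of the 7 left vertices can be matched.

5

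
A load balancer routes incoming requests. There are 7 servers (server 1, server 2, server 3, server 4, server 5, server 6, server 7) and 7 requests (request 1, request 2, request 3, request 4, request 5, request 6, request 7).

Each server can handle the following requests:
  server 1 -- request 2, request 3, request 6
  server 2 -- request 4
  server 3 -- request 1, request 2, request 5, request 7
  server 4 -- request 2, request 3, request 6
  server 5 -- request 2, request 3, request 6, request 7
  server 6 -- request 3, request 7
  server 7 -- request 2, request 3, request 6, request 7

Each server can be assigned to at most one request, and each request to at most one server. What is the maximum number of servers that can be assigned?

For example, pair server 1–request 2, server 2–request 4, server 3–request 5, server 4–request 3, server 5–request 6, server 6–request 7.
The set {server 1, server 4, server 5, server 6, server 7} has only 4 neighbours ({request 2, request 3, request 6, request 7}), so by Hall's theorem at most 6 of the 7 servers can be matched.

6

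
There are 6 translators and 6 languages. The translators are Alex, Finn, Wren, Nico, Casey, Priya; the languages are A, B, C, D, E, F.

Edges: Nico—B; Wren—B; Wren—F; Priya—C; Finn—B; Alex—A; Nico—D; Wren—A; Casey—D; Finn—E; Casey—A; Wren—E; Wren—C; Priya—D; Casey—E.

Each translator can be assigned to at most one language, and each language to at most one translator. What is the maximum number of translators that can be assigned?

A valid assignment of size 6: Alex→A, Finn→B, Wren→F, Nico→D, Casey→E, Priya→C.
This saturates every translator, so 6 is the maximum.

6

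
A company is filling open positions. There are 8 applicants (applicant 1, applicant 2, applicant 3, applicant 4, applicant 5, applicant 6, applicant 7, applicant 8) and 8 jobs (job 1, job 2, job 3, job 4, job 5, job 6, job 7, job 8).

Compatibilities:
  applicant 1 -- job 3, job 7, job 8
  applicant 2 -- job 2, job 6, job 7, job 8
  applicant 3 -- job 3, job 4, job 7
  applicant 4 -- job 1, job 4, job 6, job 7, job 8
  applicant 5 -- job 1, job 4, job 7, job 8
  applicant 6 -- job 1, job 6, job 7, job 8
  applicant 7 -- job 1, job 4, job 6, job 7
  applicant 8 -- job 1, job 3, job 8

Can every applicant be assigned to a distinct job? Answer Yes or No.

No

The set {applicant 1, applicant 3, applicant 4, applicant 5, applicant 6, applicant 7, applicant 8} has only 6 neighbours ({job 1, job 3, job 4, job 6, job 7, job 8}), so by Hall's theorem at most 7 of the 8 applicants can be matched.
Hence no matching covers every applicant.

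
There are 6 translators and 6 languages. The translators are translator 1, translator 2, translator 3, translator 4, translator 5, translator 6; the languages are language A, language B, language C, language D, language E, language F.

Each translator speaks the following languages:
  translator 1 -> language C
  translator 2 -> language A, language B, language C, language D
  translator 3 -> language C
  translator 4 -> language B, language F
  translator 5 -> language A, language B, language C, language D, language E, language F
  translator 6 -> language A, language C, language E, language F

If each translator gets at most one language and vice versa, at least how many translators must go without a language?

One maximum matching: translator 1→language C, translator 2→language A, translator 4→language B, translator 5→language D, translator 6→language F.
The set {translator 1, translator 3} has only 1 neighbour ({language C}), so by Hall's theorem at most 5 of the 6 translators can be matched.
That matches 5 of the 6, leaving 1 unmatched; no matching can do better.

1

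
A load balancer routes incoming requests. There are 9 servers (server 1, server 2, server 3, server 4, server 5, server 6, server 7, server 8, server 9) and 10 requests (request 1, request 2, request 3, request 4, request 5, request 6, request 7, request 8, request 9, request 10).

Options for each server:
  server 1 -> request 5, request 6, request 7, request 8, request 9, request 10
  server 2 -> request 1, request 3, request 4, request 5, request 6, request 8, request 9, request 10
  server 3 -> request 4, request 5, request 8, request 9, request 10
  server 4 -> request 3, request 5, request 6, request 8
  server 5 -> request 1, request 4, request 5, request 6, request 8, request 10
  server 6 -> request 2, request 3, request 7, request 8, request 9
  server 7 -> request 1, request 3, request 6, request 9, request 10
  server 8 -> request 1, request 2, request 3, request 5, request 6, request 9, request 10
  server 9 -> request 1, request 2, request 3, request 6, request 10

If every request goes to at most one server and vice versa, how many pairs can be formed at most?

One maximum matching: server 1-request 10, server 2-request 3, server 3-request 4, server 4-request 8, server 5-request 5, server 6-request 7, server 7-request 9, server 8-request 2, server 9-request 6.
This saturates every server, so 9 is the maximum.

9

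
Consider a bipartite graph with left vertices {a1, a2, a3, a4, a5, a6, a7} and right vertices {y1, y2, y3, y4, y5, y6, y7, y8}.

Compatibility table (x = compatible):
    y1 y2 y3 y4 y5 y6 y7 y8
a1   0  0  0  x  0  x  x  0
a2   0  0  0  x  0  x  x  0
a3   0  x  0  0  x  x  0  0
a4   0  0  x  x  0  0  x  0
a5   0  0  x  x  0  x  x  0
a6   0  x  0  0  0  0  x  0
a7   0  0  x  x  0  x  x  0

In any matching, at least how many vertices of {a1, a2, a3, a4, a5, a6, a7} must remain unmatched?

1

One maximum matching: a1–y7, a2–y6, a3–y5, a4–y4, a5–y3, a6–y2.
The set {a1, a2, a4, a5, a7} has only 4 neighbours ({y3, y4, y6, y7}), so by Hall's theorem at most 6 of the 7 left vertices can be matched.
That matches 6 of the 7, leaving 1 unmatched; no matching can do better.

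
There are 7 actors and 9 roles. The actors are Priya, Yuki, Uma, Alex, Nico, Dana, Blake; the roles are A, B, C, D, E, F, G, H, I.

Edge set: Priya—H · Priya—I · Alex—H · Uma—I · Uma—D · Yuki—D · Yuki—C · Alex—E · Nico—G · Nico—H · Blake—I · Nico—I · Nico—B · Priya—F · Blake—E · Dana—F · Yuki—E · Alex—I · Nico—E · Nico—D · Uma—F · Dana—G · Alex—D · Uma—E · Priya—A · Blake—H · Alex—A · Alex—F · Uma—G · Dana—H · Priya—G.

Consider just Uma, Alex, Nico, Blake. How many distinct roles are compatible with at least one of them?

The union of neighbours of {Uma, Alex, Nico, Blake} is {A, B, D, E, F, G, H, I}, which has 8 elements.
Since |N(S)| = 8 ≥ |S| = 4, Hall's condition holds for this subset.

8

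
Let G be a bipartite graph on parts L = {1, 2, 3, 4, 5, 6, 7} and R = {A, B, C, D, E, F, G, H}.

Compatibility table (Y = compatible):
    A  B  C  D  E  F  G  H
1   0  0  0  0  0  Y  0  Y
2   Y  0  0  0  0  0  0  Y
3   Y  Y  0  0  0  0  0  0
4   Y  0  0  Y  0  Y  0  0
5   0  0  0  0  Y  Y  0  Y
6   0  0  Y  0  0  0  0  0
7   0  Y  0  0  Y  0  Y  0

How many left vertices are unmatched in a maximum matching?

One maximum matching: 1→F, 2→H, 3→A, 4→D, 5→E, 6→C, 7→B.
All 7 left vertices are matched, so no larger matching exists.
That matches 7 of the 7, leaving 0 unmatched; no matching can do better.

0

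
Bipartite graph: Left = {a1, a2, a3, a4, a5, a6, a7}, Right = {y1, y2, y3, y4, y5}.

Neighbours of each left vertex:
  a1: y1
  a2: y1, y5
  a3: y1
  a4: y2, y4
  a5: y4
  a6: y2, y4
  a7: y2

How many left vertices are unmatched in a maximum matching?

For example, pair a1→y1, a2→y5, a4→y2, a5→y4.
The set {a1, a3, a4, a5, a6, a7} has only 3 neighbours ({y1, y2, y4}), so by Hall's theorem at most 4 of the 7 left vertices can be matched.
That matches 4 of the 7, leaving 3 unmatched; no matching can do better.

3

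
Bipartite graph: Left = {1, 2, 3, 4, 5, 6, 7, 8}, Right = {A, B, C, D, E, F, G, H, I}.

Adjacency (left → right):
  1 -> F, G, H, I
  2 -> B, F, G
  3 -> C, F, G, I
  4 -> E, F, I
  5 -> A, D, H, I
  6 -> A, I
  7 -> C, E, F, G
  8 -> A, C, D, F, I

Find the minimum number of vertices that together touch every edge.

The 8 edges 1–G, 2–B, 3–C, 4–F, 5–D, 6–I, 7–E, 8–A form a matching, so any vertex cover needs at least 8 vertices (one per matched edge).
Conversely {1, 2, 3, 4, 5, 6, 7, 8} meets every edge and has exactly 8 vertices, so 8 is optimal.

8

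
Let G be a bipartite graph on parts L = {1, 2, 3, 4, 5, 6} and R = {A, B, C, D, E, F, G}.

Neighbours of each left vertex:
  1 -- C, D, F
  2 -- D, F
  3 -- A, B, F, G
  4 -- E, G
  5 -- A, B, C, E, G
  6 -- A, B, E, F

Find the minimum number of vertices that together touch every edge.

6

The 6 edges 1–C, 2–D, 3–F, 4–E, 5–G, 6–B form a matching, so any vertex cover needs at least 6 vertices (one per matched edge).
Conversely {1, 2, 3, 4, 5, 6} meets every edge and has exactly 6 vertices, so 6 is optimal.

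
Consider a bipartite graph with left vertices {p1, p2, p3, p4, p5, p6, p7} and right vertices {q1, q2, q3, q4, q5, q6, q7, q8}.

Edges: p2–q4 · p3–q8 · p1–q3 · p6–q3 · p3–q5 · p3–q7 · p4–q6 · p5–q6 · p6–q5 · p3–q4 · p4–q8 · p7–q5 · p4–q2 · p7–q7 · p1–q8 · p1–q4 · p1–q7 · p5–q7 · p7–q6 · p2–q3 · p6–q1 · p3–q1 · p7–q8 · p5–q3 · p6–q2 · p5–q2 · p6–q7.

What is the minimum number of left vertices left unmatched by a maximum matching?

0

A valid assignment of size 7: p1→q4, p2→q3, p3→q7, p4→q2, p5→q6, p6→q1, p7→q8.
All 7 left vertices are matched, so no larger matching exists.
That matches 7 of the 7, leaving 0 unmatched; no matching can do better.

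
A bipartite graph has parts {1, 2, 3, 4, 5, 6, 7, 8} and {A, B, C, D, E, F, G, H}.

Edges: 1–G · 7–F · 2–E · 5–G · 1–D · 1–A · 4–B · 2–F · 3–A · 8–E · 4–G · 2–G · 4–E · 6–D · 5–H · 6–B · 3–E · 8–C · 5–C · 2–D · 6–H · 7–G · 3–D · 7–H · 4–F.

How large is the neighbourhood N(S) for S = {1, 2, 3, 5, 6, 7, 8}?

The union of neighbours of {1, 2, 3, 5, 6, 7, 8} is {A, B, C, D, E, F, G, H}, which has 8 elements.
Since |N(S)| = 8 ≥ |S| = 7, Hall's condition holds for this subset.

8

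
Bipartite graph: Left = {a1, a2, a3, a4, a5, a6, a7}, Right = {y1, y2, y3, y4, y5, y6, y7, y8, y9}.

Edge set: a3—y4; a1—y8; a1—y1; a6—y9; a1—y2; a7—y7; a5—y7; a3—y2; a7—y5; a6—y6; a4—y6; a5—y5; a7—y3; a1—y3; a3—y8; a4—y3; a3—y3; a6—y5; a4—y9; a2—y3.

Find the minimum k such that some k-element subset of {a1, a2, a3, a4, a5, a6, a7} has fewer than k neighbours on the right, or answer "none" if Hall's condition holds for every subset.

none

A matching saturating every left vertex exists, for instance a1→y1, a2→y3, a3→y8, a4→y9, a5→y5, a6→y6, a7→y7.
By Hall's marriage theorem, this means |N(S)| ≥ |S| for every subset S, so no violating subset exists.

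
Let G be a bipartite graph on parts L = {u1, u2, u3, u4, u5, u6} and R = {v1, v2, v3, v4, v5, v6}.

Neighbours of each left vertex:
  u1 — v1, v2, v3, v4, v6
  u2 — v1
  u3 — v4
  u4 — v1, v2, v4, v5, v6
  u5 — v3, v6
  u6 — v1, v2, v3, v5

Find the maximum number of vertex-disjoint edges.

6

One maximum matching: u1–v3, u2–v1, u3–v4, u4–v5, u5–v6, u6–v2.
All 6 left vertices are matched, so no larger matching exists.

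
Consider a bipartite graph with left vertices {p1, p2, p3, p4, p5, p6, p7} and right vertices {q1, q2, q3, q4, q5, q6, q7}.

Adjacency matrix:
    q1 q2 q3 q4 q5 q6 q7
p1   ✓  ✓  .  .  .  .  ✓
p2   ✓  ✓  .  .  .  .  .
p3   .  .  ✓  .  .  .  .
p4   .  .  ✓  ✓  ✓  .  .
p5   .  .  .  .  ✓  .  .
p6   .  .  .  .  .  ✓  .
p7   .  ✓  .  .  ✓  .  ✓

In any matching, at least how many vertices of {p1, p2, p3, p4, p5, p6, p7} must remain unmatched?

0

A valid assignment of size 7: p1-q7, p2-q1, p3-q3, p4-q4, p5-q5, p6-q6, p7-q2.
This saturates every left vertex, so 7 is the maximum.
That matches 7 of the 7, leaving 0 unmatched; no matching can do better.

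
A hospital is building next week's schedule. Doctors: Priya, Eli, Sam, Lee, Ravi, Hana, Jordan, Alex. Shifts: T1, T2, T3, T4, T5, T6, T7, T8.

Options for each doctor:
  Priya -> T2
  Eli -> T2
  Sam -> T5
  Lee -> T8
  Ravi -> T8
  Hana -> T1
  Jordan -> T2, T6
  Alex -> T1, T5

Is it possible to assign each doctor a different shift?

No

The set {Priya, Eli, Sam, Lee, Ravi, Hana, Alex} has only 4 neighbours ({T1, T2, T5, T8}), so by Hall's theorem at most 5 of the 8 doctors can be matched.
Hence no matching covers every doctor.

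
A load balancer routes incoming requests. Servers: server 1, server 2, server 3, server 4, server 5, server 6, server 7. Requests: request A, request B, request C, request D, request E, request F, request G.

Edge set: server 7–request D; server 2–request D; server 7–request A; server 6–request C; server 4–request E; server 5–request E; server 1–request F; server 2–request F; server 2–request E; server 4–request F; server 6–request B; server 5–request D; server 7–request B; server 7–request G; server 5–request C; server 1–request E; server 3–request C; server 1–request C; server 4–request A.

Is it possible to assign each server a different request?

Yes

For example, pair server 1-request F, server 2-request D, server 3-request C, server 4-request A, server 5-request E, server 6-request B, server 7-request G.
All 7 servers are covered.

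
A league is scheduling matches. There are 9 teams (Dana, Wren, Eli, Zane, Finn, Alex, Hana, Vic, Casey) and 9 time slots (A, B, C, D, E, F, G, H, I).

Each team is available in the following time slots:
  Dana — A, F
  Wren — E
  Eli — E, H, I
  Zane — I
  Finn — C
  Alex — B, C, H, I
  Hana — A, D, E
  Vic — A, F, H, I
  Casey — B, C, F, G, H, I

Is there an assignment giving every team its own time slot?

For example, pair Dana–A, Wren–E, Eli–H, Zane–I, Finn–C, Alex–B, Hana–D, Vic–F, Casey–G.
Every team is matched, so this is a perfect matching.

Yes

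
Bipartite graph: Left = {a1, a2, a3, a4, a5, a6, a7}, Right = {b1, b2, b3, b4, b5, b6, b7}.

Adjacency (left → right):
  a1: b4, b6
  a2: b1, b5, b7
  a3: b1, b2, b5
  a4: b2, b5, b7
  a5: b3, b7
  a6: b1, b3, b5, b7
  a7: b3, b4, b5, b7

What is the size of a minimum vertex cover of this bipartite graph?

The 7 edges a1–b6, a2–b5, a3–b1, a4–b2, a5–b7, a6–b3, a7–b4 form a matching, so any vertex cover needs at least 7 vertices (one per matched edge).
Conversely {a1, a2, a3, a4, a5, a6, a7} meets every edge and has exactly 7 vertices, so 7 is optimal.

7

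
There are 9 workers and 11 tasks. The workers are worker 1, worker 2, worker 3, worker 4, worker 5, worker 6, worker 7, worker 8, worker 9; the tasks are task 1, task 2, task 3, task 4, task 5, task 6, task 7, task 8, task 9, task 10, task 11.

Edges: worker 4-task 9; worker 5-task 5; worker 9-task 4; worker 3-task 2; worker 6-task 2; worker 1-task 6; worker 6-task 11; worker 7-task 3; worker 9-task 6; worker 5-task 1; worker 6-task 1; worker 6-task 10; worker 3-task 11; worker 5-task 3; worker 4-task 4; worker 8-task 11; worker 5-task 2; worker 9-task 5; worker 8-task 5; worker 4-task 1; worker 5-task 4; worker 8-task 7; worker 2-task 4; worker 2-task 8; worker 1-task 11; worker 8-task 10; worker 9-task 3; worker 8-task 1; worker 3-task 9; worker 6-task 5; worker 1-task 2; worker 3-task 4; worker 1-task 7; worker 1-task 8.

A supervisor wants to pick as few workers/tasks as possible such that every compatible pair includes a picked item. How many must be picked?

The 9 edges worker 1–task 8, worker 2–task 4, worker 3–task 2, worker 4–task 9, worker 5–task 5, worker 6–task 11, worker 7–task 3, worker 8–task 1, worker 9–task 6 form a matching, so any vertex cover needs at least 9 vertices (one per matched edge).
Conversely {worker 1, worker 2, worker 3, worker 4, worker 5, worker 6, worker 7, worker 8, worker 9} meets every edge and has exactly 9 vertices, so 9 is optimal.

9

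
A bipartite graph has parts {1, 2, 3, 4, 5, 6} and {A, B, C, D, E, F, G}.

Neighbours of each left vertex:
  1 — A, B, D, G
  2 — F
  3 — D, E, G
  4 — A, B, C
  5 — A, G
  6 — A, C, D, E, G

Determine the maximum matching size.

6

A valid assignment of size 6: 1-B, 2-F, 3-E, 4-C, 5-A, 6-G.
This saturates every left vertex, so 6 is the maximum.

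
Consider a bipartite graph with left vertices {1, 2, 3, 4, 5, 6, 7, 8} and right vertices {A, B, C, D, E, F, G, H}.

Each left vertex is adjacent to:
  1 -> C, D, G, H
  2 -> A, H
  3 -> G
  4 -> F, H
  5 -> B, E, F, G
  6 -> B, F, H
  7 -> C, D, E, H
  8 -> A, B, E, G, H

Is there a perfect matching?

A valid assignment of size 8: 1–D, 2–H, 3–G, 4–F, 5–E, 6–B, 7–C, 8–A.
All 8 left vertices are covered.

Yes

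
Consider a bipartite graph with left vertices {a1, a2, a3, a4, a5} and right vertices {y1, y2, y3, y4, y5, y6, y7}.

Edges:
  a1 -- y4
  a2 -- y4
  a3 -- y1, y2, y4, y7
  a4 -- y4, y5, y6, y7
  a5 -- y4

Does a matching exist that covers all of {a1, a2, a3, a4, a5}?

The set {a1, a2, a5} has only 1 neighbour ({y4}), so by Hall's theorem at most 3 of the 5 left vertices can be matched.
Hence no matching covers every left vertex.

No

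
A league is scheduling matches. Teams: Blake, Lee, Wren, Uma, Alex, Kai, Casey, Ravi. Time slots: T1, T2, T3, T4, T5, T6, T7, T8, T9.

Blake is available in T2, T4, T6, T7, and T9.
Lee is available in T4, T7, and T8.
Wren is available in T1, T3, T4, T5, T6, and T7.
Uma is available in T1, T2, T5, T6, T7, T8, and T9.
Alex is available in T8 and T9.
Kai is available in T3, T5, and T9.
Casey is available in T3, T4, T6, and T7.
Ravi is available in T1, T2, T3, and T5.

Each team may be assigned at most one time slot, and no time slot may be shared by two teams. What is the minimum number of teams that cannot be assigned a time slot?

One maximum matching: Blake-T4, Lee-T8, Wren-T3, Uma-T6, Alex-T9, Kai-T5, Casey-T7, Ravi-T2.
All 8 teams are matched, so no larger matching exists.
That matches 8 of the 8, leaving 0 unmatched; no matching can do better.

0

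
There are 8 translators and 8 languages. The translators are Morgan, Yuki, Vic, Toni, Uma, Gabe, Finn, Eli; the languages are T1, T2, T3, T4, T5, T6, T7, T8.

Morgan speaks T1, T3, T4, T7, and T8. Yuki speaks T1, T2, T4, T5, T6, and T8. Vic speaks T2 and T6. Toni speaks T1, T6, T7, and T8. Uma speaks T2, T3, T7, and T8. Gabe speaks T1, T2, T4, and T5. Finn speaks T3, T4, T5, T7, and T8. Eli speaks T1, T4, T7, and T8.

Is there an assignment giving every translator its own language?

For example, pair Morgan-T1, Yuki-T5, Vic-T6, Toni-T7, Uma-T3, Gabe-T2, Finn-T4, Eli-T8.
Every translator is matched, so this is a perfect matching.

Yes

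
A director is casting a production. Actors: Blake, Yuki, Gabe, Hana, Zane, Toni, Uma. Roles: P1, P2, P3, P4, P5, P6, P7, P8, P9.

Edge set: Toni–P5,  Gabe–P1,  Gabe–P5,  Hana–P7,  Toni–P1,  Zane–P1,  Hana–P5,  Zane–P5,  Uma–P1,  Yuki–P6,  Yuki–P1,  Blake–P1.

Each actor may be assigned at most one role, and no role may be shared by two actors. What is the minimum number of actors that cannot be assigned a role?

3

One maximum matching: Blake–P1, Yuki–P6, Gabe–P5, Hana–P7.
The set {Blake, Gabe, Zane, Toni, Uma} has only 2 neighbours ({P1, P5}), so by Hall's theorem at most 4 of the 7 actors can be matched.
That matches 4 of the 7, leaving 3 unmatched; no matching can do better.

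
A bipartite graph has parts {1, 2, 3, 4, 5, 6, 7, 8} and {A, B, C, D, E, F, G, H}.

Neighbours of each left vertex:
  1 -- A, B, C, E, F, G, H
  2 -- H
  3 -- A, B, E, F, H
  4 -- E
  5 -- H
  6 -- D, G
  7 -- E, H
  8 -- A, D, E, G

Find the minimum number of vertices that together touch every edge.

The 6 edges 1–A, 2–H, 3–B, 4–E, 6–G, 8–D form a matching, so any vertex cover needs at least 6 vertices (one per matched edge).
Conversely {1, 3, 6, 8, E, H} meets every edge and has exactly 6 vertices, so 6 is optimal.

6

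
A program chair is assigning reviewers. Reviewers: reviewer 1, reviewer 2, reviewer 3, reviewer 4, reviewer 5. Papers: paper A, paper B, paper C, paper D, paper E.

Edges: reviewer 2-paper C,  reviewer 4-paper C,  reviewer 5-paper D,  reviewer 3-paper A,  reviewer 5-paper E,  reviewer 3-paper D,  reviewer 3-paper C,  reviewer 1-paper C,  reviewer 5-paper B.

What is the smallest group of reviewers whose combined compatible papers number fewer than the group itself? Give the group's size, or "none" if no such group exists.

Take S = {reviewer 1, reviewer 2}. Its neighbourhood is {paper C}, so |N(S)| = 1 < |S| = 2.
No single vertex violates Hall's condition since each has at least one neighbour, so 2 is the minimum.

2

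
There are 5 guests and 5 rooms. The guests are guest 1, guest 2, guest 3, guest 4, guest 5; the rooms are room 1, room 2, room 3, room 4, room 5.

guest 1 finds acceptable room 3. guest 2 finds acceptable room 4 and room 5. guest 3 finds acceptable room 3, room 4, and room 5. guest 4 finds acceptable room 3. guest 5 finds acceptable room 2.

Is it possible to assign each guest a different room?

The set {guest 1, guest 4} has only 1 neighbour ({room 3}), so by Hall's theorem at most 4 of the 5 guests can be matched.
Hence no matching covers every guest.

No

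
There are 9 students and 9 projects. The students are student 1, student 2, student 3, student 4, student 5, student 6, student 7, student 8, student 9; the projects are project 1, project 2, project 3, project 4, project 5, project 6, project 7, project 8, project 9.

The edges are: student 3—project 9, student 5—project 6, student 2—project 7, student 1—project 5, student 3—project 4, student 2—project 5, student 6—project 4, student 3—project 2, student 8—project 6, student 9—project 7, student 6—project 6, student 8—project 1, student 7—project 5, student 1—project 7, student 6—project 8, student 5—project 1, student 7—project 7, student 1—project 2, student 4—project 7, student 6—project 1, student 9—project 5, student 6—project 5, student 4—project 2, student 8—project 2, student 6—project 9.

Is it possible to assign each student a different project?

The set {student 1, student 2, student 4, student 7, student 9} has only 3 neighbours ({project 2, project 5, project 7}), so by Hall's theorem at most 7 of the 9 students can be matched.
Hence no matching covers every student.

No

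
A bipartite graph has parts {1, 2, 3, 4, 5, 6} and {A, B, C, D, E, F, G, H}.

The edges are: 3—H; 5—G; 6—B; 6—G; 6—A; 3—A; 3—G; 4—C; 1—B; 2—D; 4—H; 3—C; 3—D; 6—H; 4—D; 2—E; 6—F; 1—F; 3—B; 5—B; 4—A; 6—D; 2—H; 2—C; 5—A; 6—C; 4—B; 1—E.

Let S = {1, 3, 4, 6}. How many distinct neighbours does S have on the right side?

8

The union of neighbours of {1, 3, 4, 6} is {A, B, C, D, E, F, G, H}, which has 8 elements.
Since |N(S)| = 8 ≥ |S| = 4, Hall's condition holds for this subset.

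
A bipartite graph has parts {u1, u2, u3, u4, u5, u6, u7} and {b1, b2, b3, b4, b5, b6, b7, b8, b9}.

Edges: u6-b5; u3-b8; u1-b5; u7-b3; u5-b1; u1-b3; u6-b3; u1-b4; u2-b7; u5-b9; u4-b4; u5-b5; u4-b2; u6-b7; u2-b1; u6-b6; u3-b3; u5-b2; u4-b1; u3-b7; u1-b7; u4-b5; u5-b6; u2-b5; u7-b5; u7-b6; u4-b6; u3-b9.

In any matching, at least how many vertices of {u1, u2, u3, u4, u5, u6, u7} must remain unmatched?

0

One maximum matching: u1→b4, u2→b7, u3→b8, u4→b5, u5→b1, u6→b6, u7→b3.
All 7 left vertices are matched, so no larger matching exists.
That matches 7 of the 7, leaving 0 unmatched; no matching can do better.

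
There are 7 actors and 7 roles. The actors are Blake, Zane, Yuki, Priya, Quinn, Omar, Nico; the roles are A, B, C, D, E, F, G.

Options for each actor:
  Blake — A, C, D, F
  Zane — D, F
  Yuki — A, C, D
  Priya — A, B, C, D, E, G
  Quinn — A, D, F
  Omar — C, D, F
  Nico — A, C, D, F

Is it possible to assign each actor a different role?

No

The set {Blake, Zane, Yuki, Quinn, Omar, Nico} has only 4 neighbours ({A, C, D, F}), so by Hall's theorem at most 5 of the 7 actors can be matched.
Hence no matching covers every actor.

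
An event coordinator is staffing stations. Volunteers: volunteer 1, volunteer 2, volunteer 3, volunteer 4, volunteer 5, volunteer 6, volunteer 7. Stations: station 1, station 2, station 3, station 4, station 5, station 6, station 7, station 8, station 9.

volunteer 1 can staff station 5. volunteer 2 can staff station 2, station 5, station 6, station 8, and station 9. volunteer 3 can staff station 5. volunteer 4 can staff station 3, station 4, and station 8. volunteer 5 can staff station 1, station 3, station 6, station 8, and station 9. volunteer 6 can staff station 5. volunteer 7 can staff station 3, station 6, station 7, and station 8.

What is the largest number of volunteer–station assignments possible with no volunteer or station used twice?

One maximum matching: volunteer 1–station 5, volunteer 2–station 2, volunteer 4–station 8, volunteer 5–station 6, volunteer 7–station 3.
The set {volunteer 1, volunteer 3, volunteer 6} has only 1 neighbour ({station 5}), so by Hall's theorem at most 5 of the 7 volunteers can be matched.

5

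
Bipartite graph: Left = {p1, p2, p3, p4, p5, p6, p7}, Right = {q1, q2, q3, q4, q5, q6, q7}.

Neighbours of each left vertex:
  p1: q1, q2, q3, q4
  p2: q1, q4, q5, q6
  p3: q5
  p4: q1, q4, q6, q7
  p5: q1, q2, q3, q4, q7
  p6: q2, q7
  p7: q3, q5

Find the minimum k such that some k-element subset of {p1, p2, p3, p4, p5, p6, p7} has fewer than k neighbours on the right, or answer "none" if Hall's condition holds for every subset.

A matching saturating every left vertex exists, for instance p1→q4, p2→q1, p3→q5, p4→q6, p5→q7, p6→q2, p7→q3.
By Hall's marriage theorem, this means |N(S)| ≥ |S| for every subset S, so no violating subset exists.

none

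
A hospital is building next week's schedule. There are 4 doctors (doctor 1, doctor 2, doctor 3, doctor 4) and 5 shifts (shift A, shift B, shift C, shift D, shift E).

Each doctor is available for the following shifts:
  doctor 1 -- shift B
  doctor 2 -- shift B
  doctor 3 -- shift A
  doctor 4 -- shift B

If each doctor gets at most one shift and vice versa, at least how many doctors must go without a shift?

2

One maximum matching: doctor 1–shift B, doctor 3–shift A.
The set {doctor 1, doctor 2, doctor 4} has only 1 neighbour ({shift B}), so by Hall's theorem at most 2 of the 4 doctors can be matched.
That matches 2 of the 4, leaving 2 unmatched; no matching can do better.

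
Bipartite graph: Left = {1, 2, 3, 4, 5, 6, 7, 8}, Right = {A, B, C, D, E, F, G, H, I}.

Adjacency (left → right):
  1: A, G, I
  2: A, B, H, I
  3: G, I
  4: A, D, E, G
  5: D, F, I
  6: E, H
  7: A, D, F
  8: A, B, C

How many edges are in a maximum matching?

For example, pair 1–I, 2–A, 3–G, 4–E, 5–D, 6–H, 7–F, 8–B.
This saturates every left vertex, so 8 is the maximum.

8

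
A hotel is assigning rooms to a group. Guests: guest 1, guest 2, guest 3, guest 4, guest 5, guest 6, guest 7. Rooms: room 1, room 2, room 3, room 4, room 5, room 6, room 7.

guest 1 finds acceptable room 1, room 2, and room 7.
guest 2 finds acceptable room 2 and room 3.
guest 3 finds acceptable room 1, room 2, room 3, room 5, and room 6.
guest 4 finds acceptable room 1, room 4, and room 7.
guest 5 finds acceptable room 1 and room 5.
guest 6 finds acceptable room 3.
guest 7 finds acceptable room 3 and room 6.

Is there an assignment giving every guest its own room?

A valid assignment of size 7: guest 1→room 7, guest 2→room 2, guest 3→room 5, guest 4→room 4, guest 5→room 1, guest 6→room 3, guest 7→room 6.
Every guest is matched, so this is a perfect matching.

Yes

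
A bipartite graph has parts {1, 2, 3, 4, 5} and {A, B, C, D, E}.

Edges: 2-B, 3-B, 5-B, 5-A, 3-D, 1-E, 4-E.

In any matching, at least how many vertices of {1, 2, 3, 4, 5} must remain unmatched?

A valid assignment of size 4: 1→E, 2→B, 3→D, 5→A.
The set {1, 4} has only 1 neighbour ({E}), so by Hall's theorem at most 4 of the 5 left vertices can be matched.
That matches 4 of the 5, leaving 1 unmatched; no matching can do better.

1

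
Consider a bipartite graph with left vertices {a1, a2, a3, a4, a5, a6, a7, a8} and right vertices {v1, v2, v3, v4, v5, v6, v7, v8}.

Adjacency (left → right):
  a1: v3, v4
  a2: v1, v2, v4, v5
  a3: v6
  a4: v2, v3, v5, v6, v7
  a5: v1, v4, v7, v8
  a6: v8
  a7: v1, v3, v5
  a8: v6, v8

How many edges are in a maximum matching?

7

For example, pair a1–v4, a2–v2, a3–v6, a4–v3, a5–v7, a6–v8, a7–v1.
The set {a3, a6, a8} has only 2 neighbours ({v6, v8}), so by Hall's theorem at most 7 of the 8 left vertices can be matched.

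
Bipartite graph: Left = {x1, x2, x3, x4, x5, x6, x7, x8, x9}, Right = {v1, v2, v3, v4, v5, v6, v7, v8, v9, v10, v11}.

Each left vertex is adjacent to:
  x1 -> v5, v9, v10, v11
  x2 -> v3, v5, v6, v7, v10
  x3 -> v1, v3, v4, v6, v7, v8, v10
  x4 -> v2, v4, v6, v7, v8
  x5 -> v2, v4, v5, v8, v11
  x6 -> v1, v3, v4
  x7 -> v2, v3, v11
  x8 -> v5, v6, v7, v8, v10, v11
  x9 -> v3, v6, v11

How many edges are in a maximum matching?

9

For example, pair x1→v9, x2→v3, x3→v10, x4→v4, x5→v5, x6→v1, x7→v2, x8→v11, x9→v6.
All 9 left vertices are matched, so no larger matching exists.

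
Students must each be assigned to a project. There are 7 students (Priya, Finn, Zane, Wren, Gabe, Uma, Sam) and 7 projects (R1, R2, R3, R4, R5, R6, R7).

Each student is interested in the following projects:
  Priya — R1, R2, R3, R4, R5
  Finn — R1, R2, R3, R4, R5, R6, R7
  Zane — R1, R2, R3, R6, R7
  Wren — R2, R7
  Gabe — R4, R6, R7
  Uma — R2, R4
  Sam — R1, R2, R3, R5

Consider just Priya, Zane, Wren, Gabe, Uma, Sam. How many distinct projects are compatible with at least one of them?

The union of neighbours of {Priya, Zane, Wren, Gabe, Uma, Sam} is {R1, R2, R3, R4, R5, R6, R7}, which has 7 elements.
Since |N(S)| = 7 ≥ |S| = 6, Hall's condition holds for this subset.

7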